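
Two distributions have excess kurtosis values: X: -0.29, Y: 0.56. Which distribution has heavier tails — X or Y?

Higher excess kurtosis ⇒ heavier tails relative to the normal distribution.
-0.29 vs 0.56: the larger is 0.56, so Y has heavier tails. (Y is leptokurtic — heavier-than-normal tails; the other is platykurtic.)

Y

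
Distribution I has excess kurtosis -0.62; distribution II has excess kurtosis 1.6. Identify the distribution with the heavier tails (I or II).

Higher excess kurtosis ⇒ heavier tails relative to the normal distribution.
-0.62 vs 1.6: the larger is 1.6, so II has heavier tails. (II is leptokurtic — heavier-than-normal tails; the other is platykurtic.)

II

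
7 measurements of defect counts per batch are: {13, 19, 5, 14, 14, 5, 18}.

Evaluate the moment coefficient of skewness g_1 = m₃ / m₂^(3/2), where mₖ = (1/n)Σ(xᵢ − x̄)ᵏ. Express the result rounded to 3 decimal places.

x̄ = (13 + 19 + 5 + 14 + 14 + 5 + 18) / 7 = 12.5714
deviations (xᵢ − x̄): 0.4286, 6.4286, -7.5714, 1.4286, 1.4286, -7.5714, 5.4286
Σ(xᵢ − x̄)² = 189.7143 ⇒ m₂ = 189.7143/7 = 27.10204
Σ(xᵢ − x̄)³ = -436.5306 ⇒ m₃ = -436.5306/7 = -62.36152
m₂^(3/2) = 27.10204^(1.5) = 141.09220
g_1 = m₃ / m₂^(3/2) = -62.36152 / 141.09220 ≈ -0.442

-0.442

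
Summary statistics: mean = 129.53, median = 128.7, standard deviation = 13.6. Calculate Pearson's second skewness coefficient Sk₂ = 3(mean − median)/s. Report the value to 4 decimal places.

Sk₂ = 3(129.53 − 128.7) / 13.6 = 3 × 0.8300 / 13.6
    = 2.4900 / 13.6 ≈ 0.1831

0.1831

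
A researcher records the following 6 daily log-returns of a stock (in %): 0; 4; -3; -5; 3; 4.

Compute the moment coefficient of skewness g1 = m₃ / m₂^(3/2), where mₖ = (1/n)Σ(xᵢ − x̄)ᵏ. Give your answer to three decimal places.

-0.420

x̄ = (0 + 4 - 3 - 5 + 3 + 4) / 6 = 0.5000
deviations (xᵢ − x̄): -0.5000, 3.5000, -3.5000, -5.5000, 2.5000, 3.5000
Σ(xᵢ − x̄)² = 73.5000 ⇒ m₂ = 73.5000/6 = 12.25000
Σ(xᵢ − x̄)³ = -108.0000 ⇒ m₃ = -108.0000/6 = -18.00000
m₂^(3/2) = 12.25000^(1.5) = 42.87500
g1 = m₃ / m₂^(3/2) = -18.00000 / 42.87500 ≈ -0.420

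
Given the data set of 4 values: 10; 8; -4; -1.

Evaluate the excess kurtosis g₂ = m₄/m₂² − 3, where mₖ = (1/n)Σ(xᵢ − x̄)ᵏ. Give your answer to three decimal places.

-1.821

x̄ = 3.2500
Σ(xᵢ − x̄)² = 138.7500 ⇒ m₂ = 34.68750
Σ(xᵢ − x̄)⁴ = 5674.0781 ⇒ m₄ = 1418.51953
m₂² = 1203.22266
g₂ = m₄/m₂² − 3 = 1.17893 − 3 ≈ -1.821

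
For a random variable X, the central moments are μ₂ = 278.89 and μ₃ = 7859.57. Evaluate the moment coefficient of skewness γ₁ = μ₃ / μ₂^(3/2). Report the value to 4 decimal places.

σ = √μ₂ = √278.89 = 16.70000
σ³ = μ₂^(3/2) = 4657.46300
γ₁ = μ₃/σ³ = 7859.57 / 4657.46300 ≈ 1.6875

1.6875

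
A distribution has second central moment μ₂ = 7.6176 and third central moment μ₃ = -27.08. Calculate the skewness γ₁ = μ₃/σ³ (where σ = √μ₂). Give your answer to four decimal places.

σ = √μ₂ = √7.6176 = 2.76000
σ³ = μ₂^(3/2) = 21.02458
γ₁ = μ₃/σ³ = -27.08 / 21.02458 ≈ -1.2880

-1.2880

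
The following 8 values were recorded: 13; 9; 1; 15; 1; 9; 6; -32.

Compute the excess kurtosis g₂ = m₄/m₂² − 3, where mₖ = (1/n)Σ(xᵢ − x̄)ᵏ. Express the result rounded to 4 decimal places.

x̄ = 2.7500
Σ(xᵢ − x̄)² = 1557.5000 ⇒ m₂ = 194.68750
Σ(xᵢ − x̄)⁴ = 1494946.1563 ⇒ m₄ = 186868.26953
m₂² = 37903.22266
g₂ = m₄/m₂² − 3 = 4.93014 − 3 ≈ 1.9301

1.9301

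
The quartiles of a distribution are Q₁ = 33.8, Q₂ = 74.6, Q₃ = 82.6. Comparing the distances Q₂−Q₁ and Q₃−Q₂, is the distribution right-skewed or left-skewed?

left-skewed

Q₂ − Q₁ = 40.8;  Q₃ − Q₂ = 8.0
Q₂ − Q₁ > Q₃ − Q₂ ⇒ the lower half is more spread out ⇒ left-skewed.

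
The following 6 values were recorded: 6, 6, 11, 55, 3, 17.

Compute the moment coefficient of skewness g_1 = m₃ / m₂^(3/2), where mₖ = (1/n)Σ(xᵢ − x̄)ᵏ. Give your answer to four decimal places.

1.5512

x̄ = (6 + 6 + 11 + 55 + 3 + 17) / 6 = 16.3333
deviations (xᵢ − x̄): -10.3333, -10.3333, -5.3333, 38.6667, -13.3333, 0.6667
Σ(xᵢ − x̄)² = 1915.3333 ⇒ m₂ = 1915.3333/6 = 319.22222
Σ(xᵢ − x̄)³ = 53082.4444 ⇒ m₃ = 53082.4444/6 = 8847.07407
m₂^(3/2) = 319.22222^(1.5) = 5703.47674
g_1 = m₃ / m₂^(3/2) = 8847.07407 / 5703.47674 ≈ 1.5512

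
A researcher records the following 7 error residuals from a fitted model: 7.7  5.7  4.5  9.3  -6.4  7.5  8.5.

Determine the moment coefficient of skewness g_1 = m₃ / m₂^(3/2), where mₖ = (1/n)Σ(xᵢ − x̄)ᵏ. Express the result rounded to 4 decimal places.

x̄ = (7.7 + 5.7 + 4.5 + 9.3 - 6.4 + 7.5 + 8.5) / 7 = 5.2571
deviations (xᵢ − x̄): 2.4429, 0.4429, -0.7571, 4.0429, -11.6571, 2.2429, 3.2429
Σ(xᵢ − x̄)² = 174.5171 ⇒ m₂ = 174.5171/7 = 24.93102
Σ(xᵢ − x̄)³ = -1458.3825 ⇒ m₃ = -1458.3825/7 = -208.34036
m₂^(3/2) = 24.93102^(1.5) = 124.48301
g_1 = m₃ / m₂^(3/2) = -208.34036 / 124.48301 ≈ -1.6736

-1.6736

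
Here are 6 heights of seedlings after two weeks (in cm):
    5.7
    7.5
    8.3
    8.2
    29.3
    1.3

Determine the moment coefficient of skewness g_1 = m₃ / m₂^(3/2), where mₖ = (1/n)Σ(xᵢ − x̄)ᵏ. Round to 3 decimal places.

1.484

x̄ = (5.7 + 7.5 + 8.3 + 8.2 + 29.3 + 1.3) / 6 = 10.0500
deviations (xᵢ − x̄): -4.3500, -2.5500, -1.7500, -1.8500, 19.2500, -8.7500
Σ(xᵢ − x̄)² = 479.0350 ⇒ m₂ = 479.0350/6 = 79.83917
Σ(xᵢ − x̄)³ = 6352.8210 ⇒ m₃ = 6352.8210/6 = 1058.80350
m₂^(3/2) = 79.83917^(1.5) = 713.38503
g_1 = m₃ / m₂^(3/2) = 1058.80350 / 713.38503 ≈ 1.484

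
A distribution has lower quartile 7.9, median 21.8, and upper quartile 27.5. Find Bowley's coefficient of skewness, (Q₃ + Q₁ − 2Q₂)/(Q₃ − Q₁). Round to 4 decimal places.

-0.4184

numerator: Q₃ + Q₁ − 2Q₂ = 27.5 + 7.9 − 2×21.8 = -8.2000
denominator: Q₃ − Q₁ = 27.5 − 7.9 = 19.6000
Bowley skewness = -8.2000 / 19.6000 ≈ -0.4184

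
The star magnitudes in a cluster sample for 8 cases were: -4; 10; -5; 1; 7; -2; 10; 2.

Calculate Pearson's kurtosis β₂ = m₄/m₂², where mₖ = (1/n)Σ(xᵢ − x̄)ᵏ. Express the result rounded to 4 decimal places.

x̄ = 2.3750
Σ(xᵢ − x̄)² = 253.8750 ⇒ m₂ = 31.73438
Σ(xᵢ − x̄)⁴ = 12198.1816 ⇒ m₄ = 1524.77271
m₂² = 1007.07056
β₂ = m₄/m₂² = 1524.77271 / 1007.07056 ≈ 1.5141

1.5141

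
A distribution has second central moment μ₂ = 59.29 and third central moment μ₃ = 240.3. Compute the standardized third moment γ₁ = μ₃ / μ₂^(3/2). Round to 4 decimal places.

σ = √μ₂ = √59.29 = 7.70000
σ³ = μ₂^(3/2) = 456.53300
γ₁ = μ₃/σ³ = 240.3 / 456.53300 ≈ 0.5264

0.5264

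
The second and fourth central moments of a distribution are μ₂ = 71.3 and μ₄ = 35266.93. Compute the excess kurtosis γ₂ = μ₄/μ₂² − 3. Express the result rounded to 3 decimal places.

3.937

μ₂² = 71.3² = 5083.69000
μ₄/μ₂² = 35266.93 / 5083.69000 = 6.93727
γ₂ = 6.93727 − 3 ≈ 3.937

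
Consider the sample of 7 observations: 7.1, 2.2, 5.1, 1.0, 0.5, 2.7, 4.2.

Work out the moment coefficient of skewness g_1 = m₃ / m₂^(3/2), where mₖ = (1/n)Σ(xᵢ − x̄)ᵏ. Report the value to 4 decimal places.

x̄ = (7.1 + 2.2 + 5.1 + 1.0 + 0.5 + 2.7 + 4.2) / 7 = 3.2571
deviations (xᵢ − x̄): 3.8429, -1.0571, 1.8429, -2.2571, -2.7571, -0.5571, 0.9429
Σ(xᵢ − x̄)² = 33.1771 ⇒ m₂ = 33.1771/7 = 4.73959
Σ(xᵢ − x̄)³ = 30.0332 ⇒ m₃ = 30.0332/7 = 4.29045
m₂^(3/2) = 4.73959^(1.5) = 10.31838
g_1 = m₃ / m₂^(3/2) = 4.29045 / 10.31838 ≈ 0.4158

0.4158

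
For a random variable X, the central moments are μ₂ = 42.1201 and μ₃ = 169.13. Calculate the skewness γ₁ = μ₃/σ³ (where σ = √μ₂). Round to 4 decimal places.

σ = √μ₂ = √42.1201 = 6.49000
σ³ = μ₂^(3/2) = 273.35945
γ₁ = μ₃/σ³ = 169.13 / 273.35945 ≈ 0.6187

0.6187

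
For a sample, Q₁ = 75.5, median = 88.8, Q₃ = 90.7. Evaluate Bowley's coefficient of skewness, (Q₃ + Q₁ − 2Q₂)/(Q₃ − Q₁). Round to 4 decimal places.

numerator: Q₃ + Q₁ − 2Q₂ = 90.7 + 75.5 − 2×88.8 = -11.4000
denominator: Q₃ − Q₁ = 90.7 − 75.5 = 15.2000
Bowley skewness = -11.4000 / 15.2000 ≈ -0.7500

-0.7500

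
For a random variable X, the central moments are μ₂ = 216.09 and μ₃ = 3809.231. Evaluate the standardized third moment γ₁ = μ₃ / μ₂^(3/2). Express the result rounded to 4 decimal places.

σ = √μ₂ = √216.09 = 14.70000
σ³ = μ₂^(3/2) = 3176.52300
γ₁ = μ₃/σ³ = 3809.231 / 3176.52300 ≈ 1.1992

1.1992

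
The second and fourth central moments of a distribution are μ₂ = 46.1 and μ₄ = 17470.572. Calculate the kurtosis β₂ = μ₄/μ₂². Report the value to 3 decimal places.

8.221

μ₂² = 46.1² = 2125.21000
μ₄/μ₂² = 17470.572 / 2125.21000 = 8.22063
β₂ ≈ 8.221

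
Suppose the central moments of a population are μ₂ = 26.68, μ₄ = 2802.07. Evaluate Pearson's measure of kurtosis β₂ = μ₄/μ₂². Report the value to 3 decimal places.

3.936

μ₂² = 26.68² = 711.82240
μ₄/μ₂² = 2802.07 / 711.82240 = 3.93647
β₂ ≈ 3.936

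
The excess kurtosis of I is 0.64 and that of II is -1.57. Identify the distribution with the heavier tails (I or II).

I

Higher excess kurtosis ⇒ heavier tails relative to the normal distribution.
0.64 vs -1.57: the larger is 0.64, so I has heavier tails. (I is leptokurtic — heavier-than-normal tails; the other is platykurtic.)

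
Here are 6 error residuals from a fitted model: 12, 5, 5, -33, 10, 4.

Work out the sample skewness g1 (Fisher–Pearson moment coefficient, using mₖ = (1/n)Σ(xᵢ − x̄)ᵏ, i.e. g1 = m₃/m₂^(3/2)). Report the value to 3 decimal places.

x̄ = (12 + 5 + 5 - 33 + 10 + 4) / 6 = 0.5000
deviations (xᵢ − x̄): 11.5000, 4.5000, 4.5000, -33.5000, 9.5000, 3.5000
Σ(xᵢ − x̄)² = 1397.5000 ⇒ m₂ = 1397.5000/6 = 232.91667
Σ(xᵢ − x̄)³ = -34992.0000 ⇒ m₃ = -34992.0000/6 = -5832.00000
m₂^(3/2) = 232.91667^(1.5) = 3554.68277
g1 = m₃ / m₂^(3/2) = -5832.00000 / 3554.68277 ≈ -1.641

-1.641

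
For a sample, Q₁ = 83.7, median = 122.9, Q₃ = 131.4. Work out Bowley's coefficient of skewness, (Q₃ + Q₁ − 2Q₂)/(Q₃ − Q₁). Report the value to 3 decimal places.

numerator: Q₃ + Q₁ − 2Q₂ = 131.4 + 83.7 − 2×122.9 = -30.7000
denominator: Q₃ − Q₁ = 131.4 − 83.7 = 47.7000
Bowley skewness = -30.7000 / 47.7000 ≈ -0.644

-0.644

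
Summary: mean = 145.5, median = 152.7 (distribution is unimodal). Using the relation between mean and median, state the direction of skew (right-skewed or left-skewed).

left-skewed

mean − median = 145.5 − 152.7 = -7.2
mean < median ⇒ the longer tail is on the left ⇒ left-skewed (negatively skewed).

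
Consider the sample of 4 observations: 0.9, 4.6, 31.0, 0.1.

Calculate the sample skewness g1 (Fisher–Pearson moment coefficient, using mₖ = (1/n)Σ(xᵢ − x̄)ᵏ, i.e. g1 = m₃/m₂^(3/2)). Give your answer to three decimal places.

x̄ = (0.9 + 4.6 + 31.0 + 0.1) / 4 = 9.1500
deviations (xᵢ − x̄): -8.2500, -4.5500, 21.8500, -9.0500
Σ(xᵢ − x̄)² = 648.0900 ⇒ m₂ = 648.0900/4 = 162.02250
Σ(xᵢ − x̄)³ = 9034.7520 ⇒ m₃ = 9034.7520/4 = 2258.68800
m₂^(3/2) = 162.02250^(1.5) = 2062.35296
g1 = m₃ / m₂^(3/2) = 2258.68800 / 2062.35296 ≈ 1.095

1.095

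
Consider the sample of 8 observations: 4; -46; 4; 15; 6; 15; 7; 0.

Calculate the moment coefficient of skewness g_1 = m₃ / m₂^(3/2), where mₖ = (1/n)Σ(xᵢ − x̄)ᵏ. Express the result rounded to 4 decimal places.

-1.9353

x̄ = (4 - 46 + 4 + 15 + 6 + 15 + 7 + 0) / 8 = 0.6250
deviations (xᵢ − x̄): 3.3750, -46.6250, 3.3750, 14.3750, 5.3750, 14.3750, 6.3750, -0.6250
Σ(xᵢ − x̄)² = 2679.8750 ⇒ m₂ = 2679.8750/8 = 334.98438
Σ(xᵢ − x̄)³ = -94925.7188 ⇒ m₃ = -94925.7188/8 = -11865.71484
m₂^(3/2) = 334.98438^(1.5) = 6131.07778
g_1 = m₃ / m₂^(3/2) = -11865.71484 / 6131.07778 ≈ -1.9353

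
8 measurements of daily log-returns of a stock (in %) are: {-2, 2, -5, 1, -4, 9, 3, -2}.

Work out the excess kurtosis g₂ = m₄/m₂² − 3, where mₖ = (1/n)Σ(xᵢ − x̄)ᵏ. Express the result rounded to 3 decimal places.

-0.255

x̄ = 0.2500
Σ(xᵢ − x̄)² = 143.5000 ⇒ m₂ = 17.93750
Σ(xᵢ − x̄)⁴ = 7065.9063 ⇒ m₄ = 883.23828
m₂² = 321.75391
g₂ = m₄/m₂² − 3 = 2.74507 − 3 ≈ -0.255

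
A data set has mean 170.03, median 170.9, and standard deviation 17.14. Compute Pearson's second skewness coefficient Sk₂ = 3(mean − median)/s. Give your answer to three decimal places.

-0.152

Sk₂ = 3(170.03 − 170.9) / 17.14 = 3 × -0.8700 / 17.14
    = -2.6100 / 17.14 ≈ -0.152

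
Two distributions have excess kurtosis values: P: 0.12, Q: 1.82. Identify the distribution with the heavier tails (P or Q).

Higher excess kurtosis ⇒ heavier tails relative to the normal distribution.
0.12 vs 1.82: the larger is 1.82, so Q has heavier tails.

Q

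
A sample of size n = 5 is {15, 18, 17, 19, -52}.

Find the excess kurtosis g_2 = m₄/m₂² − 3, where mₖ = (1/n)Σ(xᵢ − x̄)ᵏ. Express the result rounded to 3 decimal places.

0.239

x̄ = 3.4000
Σ(xᵢ − x̄)² = 3845.2000 ⇒ m₂ = 769.04000
Σ(xᵢ − x̄)⁴ = 9576720.9760 ⇒ m₄ = 1915344.19520
m₂² = 591422.52160
g_2 = m₄/m₂² − 3 = 3.23854 − 3 ≈ 0.239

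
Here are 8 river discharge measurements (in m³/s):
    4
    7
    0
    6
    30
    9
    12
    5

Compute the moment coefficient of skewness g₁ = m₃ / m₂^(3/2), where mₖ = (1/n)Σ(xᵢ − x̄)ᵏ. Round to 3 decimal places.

1.623

x̄ = (4 + 7 + 0 + 6 + 30 + 9 + 12 + 5) / 8 = 9.1250
deviations (xᵢ − x̄): -5.1250, -2.1250, -9.1250, -3.1250, 20.8750, -0.1250, 2.8750, -4.1250
Σ(xᵢ − x̄)² = 584.8750 ⇒ m₂ = 584.8750/8 = 73.10938
Σ(xᵢ − x̄)³ = 8115.6563 ⇒ m₃ = 8115.6563/8 = 1014.45703
m₂^(3/2) = 73.10938^(1.5) = 625.11455
g₁ = m₃ / m₂^(3/2) = 1014.45703 / 625.11455 ≈ 1.623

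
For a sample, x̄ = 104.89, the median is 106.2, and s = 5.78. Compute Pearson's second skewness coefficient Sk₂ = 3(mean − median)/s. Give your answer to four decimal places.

Sk₂ = 3(104.89 − 106.2) / 5.78 = 3 × -1.3100 / 5.78
    = -3.9300 / 5.78 ≈ -0.6799

-0.6799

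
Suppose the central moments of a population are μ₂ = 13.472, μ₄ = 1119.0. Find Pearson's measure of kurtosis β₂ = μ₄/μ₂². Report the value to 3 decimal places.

μ₂² = 13.472² = 181.49478
μ₄/μ₂² = 1119.0 / 181.49478 = 6.16547
β₂ ≈ 6.165

6.165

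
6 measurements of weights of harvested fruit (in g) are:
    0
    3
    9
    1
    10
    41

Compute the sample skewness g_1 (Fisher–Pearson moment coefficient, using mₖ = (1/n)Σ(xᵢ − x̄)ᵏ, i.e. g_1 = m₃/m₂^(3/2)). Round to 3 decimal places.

x̄ = (0 + 3 + 9 + 1 + 10 + 41) / 6 = 10.6667
deviations (xᵢ − x̄): -10.6667, -7.6667, -1.6667, -9.6667, -0.6667, 30.3333
Σ(xᵢ − x̄)² = 1189.3333 ⇒ m₂ = 1189.3333/6 = 198.22222
Σ(xᵢ − x̄)³ = 25337.5556 ⇒ m₃ = 25337.5556/6 = 4222.92593
m₂^(3/2) = 198.22222^(1.5) = 2790.79869
g_1 = m₃ / m₂^(3/2) = 4222.92593 / 2790.79869 ≈ 1.513

1.513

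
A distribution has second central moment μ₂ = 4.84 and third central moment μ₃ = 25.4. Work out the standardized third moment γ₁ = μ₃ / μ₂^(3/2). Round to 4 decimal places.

2.3854

σ = √μ₂ = √4.84 = 2.20000
σ³ = μ₂^(3/2) = 10.64800
γ₁ = μ₃/σ³ = 25.4 / 10.64800 ≈ 2.3854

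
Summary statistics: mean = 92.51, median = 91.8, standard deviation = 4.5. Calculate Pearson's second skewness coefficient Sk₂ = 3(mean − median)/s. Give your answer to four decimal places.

Sk₂ = 3(92.51 − 91.8) / 4.5 = 3 × 0.7100 / 4.5
    = 2.1300 / 4.5 ≈ 0.4733

0.4733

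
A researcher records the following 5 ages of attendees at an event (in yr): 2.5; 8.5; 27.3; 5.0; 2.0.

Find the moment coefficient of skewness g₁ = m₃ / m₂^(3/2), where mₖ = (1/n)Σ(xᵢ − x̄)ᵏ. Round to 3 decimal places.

x̄ = (2.5 + 8.5 + 27.3 + 5.0 + 2.0) / 5 = 9.0600
deviations (xᵢ − x̄): -6.5600, -0.5600, 18.2400, -4.0600, -7.0600
Σ(xᵢ − x̄)² = 442.3720 ⇒ m₂ = 442.3720/5 = 88.47440
Σ(xᵢ − x̄)³ = 5367.1090 ⇒ m₃ = 5367.1090/5 = 1073.42179
m₂^(3/2) = 88.47440^(1.5) = 832.19756
g₁ = m₃ / m₂^(3/2) = 1073.42179 / 832.19756 ≈ 1.290

1.290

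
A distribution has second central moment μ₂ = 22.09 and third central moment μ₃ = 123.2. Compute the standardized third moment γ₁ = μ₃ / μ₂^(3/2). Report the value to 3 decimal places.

1.187

σ = √μ₂ = √22.09 = 4.70000
σ³ = μ₂^(3/2) = 103.82300
γ₁ = μ₃/σ³ = 123.2 / 103.82300 ≈ 1.187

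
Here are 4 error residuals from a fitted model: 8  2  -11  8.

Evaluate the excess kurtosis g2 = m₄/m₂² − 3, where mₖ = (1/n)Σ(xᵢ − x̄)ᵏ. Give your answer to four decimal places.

x̄ = 1.7500
Σ(xᵢ − x̄)² = 240.7500 ⇒ m₂ = 60.18750
Σ(xᵢ − x̄)⁴ = 29478.3281 ⇒ m₄ = 7369.58203
m₂² = 3622.53516
g2 = m₄/m₂² − 3 = 2.03437 − 3 ≈ -0.9656

-0.9656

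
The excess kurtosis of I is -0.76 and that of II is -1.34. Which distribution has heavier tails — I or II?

Higher excess kurtosis ⇒ heavier tails relative to the normal distribution.
-0.76 vs -1.34: the larger is -0.76, so I has heavier tails.

I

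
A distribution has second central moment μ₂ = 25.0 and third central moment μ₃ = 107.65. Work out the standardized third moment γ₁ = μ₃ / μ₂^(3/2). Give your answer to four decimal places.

0.8612

σ = √μ₂ = √25.0 = 5.00000
σ³ = μ₂^(3/2) = 125.00000
γ₁ = μ₃/σ³ = 107.65 / 125.00000 ≈ 0.8612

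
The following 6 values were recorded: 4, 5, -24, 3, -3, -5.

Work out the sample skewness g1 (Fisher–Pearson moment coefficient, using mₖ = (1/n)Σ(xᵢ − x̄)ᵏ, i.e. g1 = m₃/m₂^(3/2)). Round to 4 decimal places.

x̄ = (4 + 5 - 24 + 3 - 3 - 5) / 6 = -3.3333
deviations (xᵢ − x̄): 7.3333, 8.3333, -20.6667, 6.3333, 0.3333, -1.6667
Σ(xᵢ − x̄)² = 593.3333 ⇒ m₂ = 593.3333/6 = 98.88889
Σ(xᵢ − x̄)³ = -7604.4444 ⇒ m₃ = -7604.4444/6 = -1267.40741
m₂^(3/2) = 98.88889^(1.5) = 983.37972
g1 = m₃ / m₂^(3/2) = -1267.40741 / 983.37972 ≈ -1.2888

-1.2888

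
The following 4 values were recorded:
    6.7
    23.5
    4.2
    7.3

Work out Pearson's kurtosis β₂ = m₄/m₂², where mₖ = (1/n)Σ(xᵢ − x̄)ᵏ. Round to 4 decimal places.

2.2784

x̄ = 10.4250
Σ(xᵢ − x̄)² = 233.3475 ⇒ m₂ = 58.33688
Σ(xᵢ − x̄)⁴ = 31015.3371 ⇒ m₄ = 7753.83426
m₂² = 3403.19098
β₂ = m₄/m₂² = 7753.83426 / 3403.19098 ≈ 2.2784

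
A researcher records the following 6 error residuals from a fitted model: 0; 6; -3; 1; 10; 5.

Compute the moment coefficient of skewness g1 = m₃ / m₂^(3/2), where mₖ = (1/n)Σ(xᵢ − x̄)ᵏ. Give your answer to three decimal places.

x̄ = (0 + 6 - 3 + 1 + 10 + 5) / 6 = 3.1667
deviations (xᵢ − x̄): -3.1667, 2.8333, -6.1667, -2.1667, 6.8333, 1.8333
Σ(xᵢ − x̄)² = 110.8333 ⇒ m₂ = 110.8333/6 = 18.47222
Σ(xᵢ − x̄)³ = 71.5556 ⇒ m₃ = 71.5556/6 = 11.92593
m₂^(3/2) = 18.47222^(1.5) = 79.39236
g1 = m₃ / m₂^(3/2) = 11.92593 / 79.39236 ≈ 0.150

0.150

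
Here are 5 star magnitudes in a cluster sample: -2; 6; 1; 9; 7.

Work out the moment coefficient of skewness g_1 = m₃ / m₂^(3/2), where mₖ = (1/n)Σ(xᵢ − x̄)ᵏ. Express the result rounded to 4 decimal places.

x̄ = (-2 + 6 + 1 + 9 + 7) / 5 = 4.2000
deviations (xᵢ − x̄): -6.2000, 1.8000, -3.2000, 4.8000, 2.8000
Σ(xᵢ − x̄)² = 82.8000 ⇒ m₂ = 82.8000/5 = 16.56000
Σ(xᵢ − x̄)³ = -132.7200 ⇒ m₃ = -132.7200/5 = -26.54400
m₂^(3/2) = 16.56000^(1.5) = 67.38923
g_1 = m₃ / m₂^(3/2) = -26.54400 / 67.38923 ≈ -0.3939

-0.3939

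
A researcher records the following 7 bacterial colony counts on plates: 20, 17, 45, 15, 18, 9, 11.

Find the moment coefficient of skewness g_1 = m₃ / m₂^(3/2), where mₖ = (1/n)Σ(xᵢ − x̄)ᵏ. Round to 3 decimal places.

x̄ = (20 + 17 + 45 + 15 + 18 + 9 + 11) / 7 = 19.2857
deviations (xᵢ − x̄): 0.7143, -2.2857, 25.7143, -4.2857, -1.2857, -10.2857, -8.2857
Σ(xᵢ − x̄)² = 861.4286 ⇒ m₂ = 861.4286/7 = 123.06122
Σ(xᵢ − x̄)³ = 15253.4694 ⇒ m₃ = 15253.4694/7 = 2179.06706
m₂^(3/2) = 123.06122^(1.5) = 1365.15464
g_1 = m₃ / m₂^(3/2) = 2179.06706 / 1365.15464 ≈ 1.596

1.596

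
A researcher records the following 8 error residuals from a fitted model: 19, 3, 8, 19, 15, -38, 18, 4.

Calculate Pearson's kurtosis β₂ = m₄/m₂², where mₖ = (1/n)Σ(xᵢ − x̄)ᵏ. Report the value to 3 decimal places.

x̄ = 6.0000
Σ(xᵢ − x̄)² = 2516.0000 ⇒ m₂ = 314.50000
Σ(xᵢ − x̄)⁴ = 3832628.0000 ⇒ m₄ = 479078.50000
m₂² = 98910.25000
β₂ = m₄/m₂² = 479078.50000 / 98910.25000 ≈ 4.844

4.844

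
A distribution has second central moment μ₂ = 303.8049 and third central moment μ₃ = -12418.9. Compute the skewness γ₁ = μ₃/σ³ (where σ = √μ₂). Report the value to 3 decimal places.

-2.345

σ = √μ₂ = √303.8049 = 17.43000
σ³ = μ₂^(3/2) = 5295.31941
γ₁ = μ₃/σ³ = -12418.9 / 5295.31941 ≈ -2.345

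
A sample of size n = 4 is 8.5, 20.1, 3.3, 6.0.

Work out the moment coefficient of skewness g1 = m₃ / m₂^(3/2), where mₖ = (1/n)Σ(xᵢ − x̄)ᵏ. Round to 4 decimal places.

x̄ = (8.5 + 20.1 + 3.3 + 6.0) / 4 = 9.4750
deviations (xᵢ − x̄): -0.9750, 10.6250, -6.1750, -3.4750
Σ(xᵢ − x̄)² = 164.0475 ⇒ m₂ = 164.0475/4 = 41.01188
Σ(xᵢ − x̄)³ = 921.1166 ⇒ m₃ = 921.1166/4 = 230.27916
m₂^(3/2) = 41.01188^(1.5) = 262.64216
g1 = m₃ / m₂^(3/2) = 230.27916 / 262.64216 ≈ 0.8768

0.8768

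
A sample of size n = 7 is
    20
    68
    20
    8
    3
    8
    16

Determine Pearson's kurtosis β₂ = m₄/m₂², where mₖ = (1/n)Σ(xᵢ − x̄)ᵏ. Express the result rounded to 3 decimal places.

4.393

x̄ = 20.4286
Σ(xᵢ − x̄)² = 2895.7143 ⇒ m₂ = 413.67347
Σ(xᵢ − x̄)⁴ = 5261727.1895 ⇒ m₄ = 751675.31279
m₂² = 171125.73928
β₂ = m₄/m₂² = 751675.31279 / 171125.73928 ≈ 4.393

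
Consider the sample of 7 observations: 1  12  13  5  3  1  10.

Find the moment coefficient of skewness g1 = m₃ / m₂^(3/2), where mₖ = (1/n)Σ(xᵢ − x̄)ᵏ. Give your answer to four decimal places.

0.1823

x̄ = (1 + 12 + 13 + 5 + 3 + 1 + 10) / 7 = 6.4286
deviations (xᵢ − x̄): -5.4286, 5.5714, 6.5714, -1.4286, -3.4286, -5.4286, 3.5714
Σ(xᵢ − x̄)² = 159.7143 ⇒ m₂ = 159.7143/7 = 22.81633
Σ(xᵢ − x̄)³ = 139.1020 ⇒ m₃ = 139.1020/7 = 19.87172
m₂^(3/2) = 22.81633^(1.5) = 108.98547
g1 = m₃ / m₂^(3/2) = 19.87172 / 108.98547 ≈ 0.1823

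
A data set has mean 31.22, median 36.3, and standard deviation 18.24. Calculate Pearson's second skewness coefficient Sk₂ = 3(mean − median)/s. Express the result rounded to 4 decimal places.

-0.8355

Sk₂ = 3(31.22 − 36.3) / 18.24 = 3 × -5.0800 / 18.24
    = -15.2400 / 18.24 ≈ -0.8355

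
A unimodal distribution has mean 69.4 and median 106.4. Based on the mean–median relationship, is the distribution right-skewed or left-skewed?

mean − median = 69.4 − 106.4 = -37.0
mean < median ⇒ the longer tail is on the left ⇒ left-skewed (negatively skewed).

left-skewed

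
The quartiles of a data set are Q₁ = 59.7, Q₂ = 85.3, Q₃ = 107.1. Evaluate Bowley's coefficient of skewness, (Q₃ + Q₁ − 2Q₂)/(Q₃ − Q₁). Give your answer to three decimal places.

numerator: Q₃ + Q₁ − 2Q₂ = 107.1 + 59.7 − 2×85.3 = -3.8000
denominator: Q₃ − Q₁ = 107.1 − 59.7 = 47.4000
Bowley skewness = -3.8000 / 47.4000 ≈ -0.080

-0.080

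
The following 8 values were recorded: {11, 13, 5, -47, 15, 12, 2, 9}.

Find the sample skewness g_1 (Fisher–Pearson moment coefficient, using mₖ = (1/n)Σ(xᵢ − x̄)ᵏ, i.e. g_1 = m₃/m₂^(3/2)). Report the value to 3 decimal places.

x̄ = (11 + 13 + 5 - 47 + 15 + 12 + 2 + 9) / 8 = 2.5000
deviations (xᵢ − x̄): 8.5000, 10.5000, 2.5000, -49.5000, 12.5000, 9.5000, -0.5000, 6.5000
Σ(xᵢ − x̄)² = 2928.0000 ⇒ m₂ = 2928.0000/8 = 366.00000
Σ(xᵢ − x̄)³ = -116415.0000 ⇒ m₃ = -116415.0000/8 = -14551.87500
m₂^(3/2) = 366.00000^(1.5) = 7001.99229
g_1 = m₃ / m₂^(3/2) = -14551.87500 / 7001.99229 ≈ -2.078

-2.078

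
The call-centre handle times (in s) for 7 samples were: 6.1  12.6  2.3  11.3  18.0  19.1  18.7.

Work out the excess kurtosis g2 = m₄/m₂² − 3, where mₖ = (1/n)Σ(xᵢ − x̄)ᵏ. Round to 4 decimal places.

x̄ = 12.5857
Σ(xᵢ − x̄)² = 258.6486 ⇒ m₂ = 36.94980
Σ(xᵢ − x̄)⁴ = 17022.6768 ⇒ m₄ = 2431.81097
m₂² = 1365.28742
g2 = m₄/m₂² − 3 = 1.78117 − 3 ≈ -1.2188

-1.2188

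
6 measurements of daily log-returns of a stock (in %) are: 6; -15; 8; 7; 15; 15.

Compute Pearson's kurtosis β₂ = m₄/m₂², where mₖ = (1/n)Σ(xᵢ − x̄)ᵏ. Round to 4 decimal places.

x̄ = 6.0000
Σ(xᵢ − x̄)² = 608.0000 ⇒ m₂ = 101.33333
Σ(xᵢ − x̄)⁴ = 207620.0000 ⇒ m₄ = 34603.33333
m₂² = 10268.44444
β₂ = m₄/m₂² = 34603.33333 / 10268.44444 ≈ 3.3699

3.3699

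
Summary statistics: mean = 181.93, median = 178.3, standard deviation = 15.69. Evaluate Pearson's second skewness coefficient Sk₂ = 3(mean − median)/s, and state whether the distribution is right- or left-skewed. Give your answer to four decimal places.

Sk₂ = 3(181.93 − 178.3) / 15.69 = 3 × 3.6300 / 15.69
    = 10.8900 / 15.69 ≈ 0.6941
Sk₂ > 0 ⇒ mean > median ⇒ right-skewed (positive skew).

0.6941, right-skewed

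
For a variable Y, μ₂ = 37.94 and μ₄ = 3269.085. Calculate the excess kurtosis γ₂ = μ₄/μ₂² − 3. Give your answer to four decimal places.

μ₂² = 37.94² = 1439.44360
μ₄/μ₂² = 3269.085 / 1439.44360 = 2.27108
γ₂ = 2.27108 − 3 ≈ -0.7289

-0.7289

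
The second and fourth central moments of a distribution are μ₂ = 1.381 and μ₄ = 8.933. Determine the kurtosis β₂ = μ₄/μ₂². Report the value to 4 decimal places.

μ₂² = 1.381² = 1.90716
μ₄/μ₂² = 8.933 / 1.90716 = 4.68393
β₂ ≈ 4.6839

4.6839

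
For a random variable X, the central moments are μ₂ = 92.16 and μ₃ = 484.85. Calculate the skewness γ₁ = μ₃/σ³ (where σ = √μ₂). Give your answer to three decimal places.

0.548

σ = √μ₂ = √92.16 = 9.60000
σ³ = μ₂^(3/2) = 884.73600
γ₁ = μ₃/σ³ = 484.85 / 884.73600 ≈ 0.548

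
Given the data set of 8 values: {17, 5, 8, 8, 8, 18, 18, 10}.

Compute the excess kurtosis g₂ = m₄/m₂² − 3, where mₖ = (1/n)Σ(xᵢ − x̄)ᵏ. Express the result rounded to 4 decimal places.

-1.5994

x̄ = 11.5000
Σ(xᵢ − x̄)² = 196.0000 ⇒ m₂ = 24.50000
Σ(xᵢ − x̄)⁴ = 6725.5000 ⇒ m₄ = 840.68750
m₂² = 600.25000
g₂ = m₄/m₂² − 3 = 1.40056 − 3 ≈ -1.5994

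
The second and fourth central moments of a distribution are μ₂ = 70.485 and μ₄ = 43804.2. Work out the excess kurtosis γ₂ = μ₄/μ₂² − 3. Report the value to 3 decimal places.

μ₂² = 70.485² = 4968.13523
μ₄/μ₂² = 43804.2 / 4968.13523 = 8.81703
γ₂ = 8.81703 − 3 ≈ 5.817

5.817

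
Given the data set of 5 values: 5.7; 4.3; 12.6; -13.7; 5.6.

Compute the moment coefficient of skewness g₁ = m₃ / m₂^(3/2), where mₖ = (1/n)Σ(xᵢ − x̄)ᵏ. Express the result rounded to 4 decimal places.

-1.0635

x̄ = (5.7 + 4.3 + 12.6 - 13.7 + 5.6) / 5 = 2.9000
deviations (xᵢ − x̄): 2.8000, 1.4000, 9.7000, -16.6000, 2.7000
Σ(xᵢ − x̄)² = 386.7400 ⇒ m₂ = 386.7400/5 = 77.34800
Σ(xᵢ − x̄)³ = -3617.2440 ⇒ m₃ = -3617.2440/5 = -723.44880
m₂^(3/2) = 77.34800^(1.5) = 680.25796
g₁ = m₃ / m₂^(3/2) = -723.44880 / 680.25796 ≈ -1.0635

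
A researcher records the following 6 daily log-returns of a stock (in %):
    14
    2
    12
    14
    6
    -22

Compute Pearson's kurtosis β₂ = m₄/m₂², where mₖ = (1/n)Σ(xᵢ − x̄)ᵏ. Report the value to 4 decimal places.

x̄ = 4.3333
Σ(xᵢ − x̄)² = 947.3333 ⇒ m₂ = 157.88889
Σ(xᵢ − x̄)⁴ = 501821.1111 ⇒ m₄ = 83636.85185
m₂² = 24928.90123
β₂ = m₄/m₂² = 83636.85185 / 24928.90123 ≈ 3.3550

3.3550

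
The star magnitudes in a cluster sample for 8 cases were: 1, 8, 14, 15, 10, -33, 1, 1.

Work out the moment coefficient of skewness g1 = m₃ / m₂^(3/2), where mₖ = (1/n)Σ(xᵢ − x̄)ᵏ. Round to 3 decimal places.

x̄ = (1 + 8 + 14 + 15 + 10 - 33 + 1 + 1) / 8 = 2.1250
deviations (xᵢ − x̄): -1.1250, 5.8750, 11.8750, 12.8750, 7.8750, -35.1250, -1.1250, -1.1250
Σ(xᵢ − x̄)² = 1640.8750 ⇒ m₂ = 1640.8750/8 = 205.10938
Σ(xᵢ − x̄)³ = -38840.3438 ⇒ m₃ = -38840.3438/8 = -4855.04297
m₂^(3/2) = 205.10938^(1.5) = 2937.50265
g1 = m₃ / m₂^(3/2) = -4855.04297 / 2937.50265 ≈ -1.653

-1.653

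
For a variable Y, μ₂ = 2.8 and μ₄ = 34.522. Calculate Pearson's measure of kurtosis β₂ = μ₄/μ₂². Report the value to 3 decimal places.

μ₂² = 2.8² = 7.84000
μ₄/μ₂² = 34.522 / 7.84000 = 4.40332
β₂ ≈ 4.403

4.403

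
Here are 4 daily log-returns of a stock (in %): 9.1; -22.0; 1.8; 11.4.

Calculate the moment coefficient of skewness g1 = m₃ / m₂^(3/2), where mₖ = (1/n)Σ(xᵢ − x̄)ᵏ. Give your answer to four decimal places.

x̄ = (9.1 - 22.0 + 1.8 + 11.4) / 4 = 0.0750
deviations (xᵢ − x̄): 9.0250, -22.0750, 1.7250, 11.3250
Σ(xᵢ − x̄)² = 699.9875 ⇒ m₂ = 699.9875/4 = 174.99688
Σ(xᵢ − x̄)³ = -8564.5519 ⇒ m₃ = -8564.5519/4 = -2141.13797
m₂^(3/2) = 174.99688^(1.5) = 2314.97039
g1 = m₃ / m₂^(3/2) = -2141.13797 / 2314.97039 ≈ -0.9249

-0.9249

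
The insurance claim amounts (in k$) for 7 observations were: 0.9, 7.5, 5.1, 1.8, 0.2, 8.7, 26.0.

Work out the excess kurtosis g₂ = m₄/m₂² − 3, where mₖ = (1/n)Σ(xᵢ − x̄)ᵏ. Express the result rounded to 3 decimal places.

x̄ = 7.1714
Σ(xᵢ − x̄)² = 478.0343 ⇒ m₂ = 68.29061
Σ(xᵢ − x̄)⁴ = 130446.2442 ⇒ m₄ = 18635.17774
m₂² = 4663.60772
g₂ = m₄/m₂² − 3 = 3.99587 − 3 ≈ 0.996

0.996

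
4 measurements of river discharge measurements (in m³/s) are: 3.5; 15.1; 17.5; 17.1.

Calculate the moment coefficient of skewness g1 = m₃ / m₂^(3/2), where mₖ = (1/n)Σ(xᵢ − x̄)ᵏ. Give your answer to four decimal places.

-1.0712

x̄ = (3.5 + 15.1 + 17.5 + 17.1) / 4 = 13.3000
deviations (xᵢ − x̄): -9.8000, 1.8000, 4.2000, 3.8000
Σ(xᵢ − x̄)² = 131.3600 ⇒ m₂ = 131.3600/4 = 32.84000
Σ(xᵢ − x̄)³ = -806.4000 ⇒ m₃ = -806.4000/4 = -201.60000
m₂^(3/2) = 32.84000^(1.5) = 188.19354
g1 = m₃ / m₂^(3/2) = -201.60000 / 188.19354 ≈ -1.0712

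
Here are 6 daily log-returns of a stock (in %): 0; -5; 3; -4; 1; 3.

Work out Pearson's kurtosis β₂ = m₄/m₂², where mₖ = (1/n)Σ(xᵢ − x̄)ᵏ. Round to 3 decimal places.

1.543

x̄ = -0.3333
Σ(xᵢ − x̄)² = 59.3333 ⇒ m₂ = 9.88889
Σ(xᵢ − x̄)⁴ = 905.1111 ⇒ m₄ = 150.85185
m₂² = 97.79012
β₂ = m₄/m₂² = 150.85185 / 97.79012 ≈ 1.543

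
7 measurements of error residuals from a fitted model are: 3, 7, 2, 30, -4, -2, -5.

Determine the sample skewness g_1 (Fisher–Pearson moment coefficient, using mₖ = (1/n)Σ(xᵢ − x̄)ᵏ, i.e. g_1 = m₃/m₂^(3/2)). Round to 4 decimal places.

1.5492

x̄ = (3 + 7 + 2 + 30 - 4 - 2 - 5) / 7 = 4.4286
deviations (xᵢ − x̄): -1.4286, 2.5714, -2.4286, 25.5714, -8.4286, -6.4286, -9.4286
Σ(xᵢ − x̄)² = 869.7143 ⇒ m₂ = 869.7143/7 = 124.24490
Σ(xᵢ − x̄)³ = 15018.2449 ⇒ m₃ = 15018.2449/7 = 2145.46356
m₂^(3/2) = 124.24490^(1.5) = 1384.89818
g_1 = m₃ / m₂^(3/2) = 2145.46356 / 1384.89818 ≈ 1.5492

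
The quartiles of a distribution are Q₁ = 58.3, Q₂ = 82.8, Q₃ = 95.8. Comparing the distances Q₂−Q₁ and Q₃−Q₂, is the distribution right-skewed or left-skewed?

left-skewed

Q₂ − Q₁ = 24.5;  Q₃ − Q₂ = 13.0
Q₂ − Q₁ > Q₃ − Q₂ ⇒ the lower half is more spread out ⇒ left-skewed.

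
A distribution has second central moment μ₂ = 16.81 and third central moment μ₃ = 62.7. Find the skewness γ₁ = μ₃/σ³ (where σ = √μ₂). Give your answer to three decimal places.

0.910

σ = √μ₂ = √16.81 = 4.10000
σ³ = μ₂^(3/2) = 68.92100
γ₁ = μ₃/σ³ = 62.7 / 68.92100 ≈ 0.910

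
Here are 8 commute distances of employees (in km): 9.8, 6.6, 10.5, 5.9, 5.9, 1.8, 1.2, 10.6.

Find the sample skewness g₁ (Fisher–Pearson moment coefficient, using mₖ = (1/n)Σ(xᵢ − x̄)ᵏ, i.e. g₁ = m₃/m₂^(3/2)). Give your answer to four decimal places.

-0.2918

x̄ = (9.8 + 6.6 + 10.5 + 5.9 + 5.9 + 1.8 + 1.2 + 10.6) / 8 = 6.5375
deviations (xᵢ − x̄): 3.2625, 0.0625, 3.9625, -0.6375, -0.6375, -4.7375, -5.3375, 4.0625
Σ(xᵢ − x̄)² = 94.5988 ⇒ m₂ = 94.5988/8 = 11.82484
Σ(xᵢ − x̄)³ = -94.9158 ⇒ m₃ = -94.9158/8 = -11.86447
m₂^(3/2) = 11.82484^(1.5) = 40.66241
g₁ = m₃ / m₂^(3/2) = -11.86447 / 40.66241 ≈ -0.2918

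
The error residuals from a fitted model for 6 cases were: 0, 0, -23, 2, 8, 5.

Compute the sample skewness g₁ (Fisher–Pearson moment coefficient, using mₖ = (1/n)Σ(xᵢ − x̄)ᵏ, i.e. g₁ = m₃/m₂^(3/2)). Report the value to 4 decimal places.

-1.4686

x̄ = (0 + 0 - 23 + 2 + 8 + 5) / 6 = -1.3333
deviations (xᵢ − x̄): 1.3333, 1.3333, -21.6667, 3.3333, 9.3333, 6.3333
Σ(xᵢ − x̄)² = 611.3333 ⇒ m₂ = 611.3333/6 = 101.88889
Σ(xᵢ − x̄)³ = -9062.4444 ⇒ m₃ = -9062.4444/6 = -1510.40741
m₂^(3/2) = 101.88889^(1.5) = 1028.46671
g₁ = m₃ / m₂^(3/2) = -1510.40741 / 1028.46671 ≈ -1.4686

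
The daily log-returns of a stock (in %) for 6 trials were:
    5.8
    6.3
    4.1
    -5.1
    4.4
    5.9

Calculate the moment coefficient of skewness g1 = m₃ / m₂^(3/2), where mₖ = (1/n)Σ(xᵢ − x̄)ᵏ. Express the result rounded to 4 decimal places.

-1.6288

x̄ = (5.8 + 6.3 + 4.1 - 5.1 + 4.4 + 5.9) / 6 = 3.5667
deviations (xᵢ − x̄): 2.2333, 2.7333, 0.5333, -8.6667, 0.8333, 2.3333
Σ(xᵢ − x̄)² = 93.9933 ⇒ m₂ = 93.9933/6 = 15.66556
Σ(xᵢ − x̄)³ = -605.9684 ⇒ m₃ = -605.9684/6 = -100.99474
m₂^(3/2) = 15.66556^(1.5) = 62.00386
g1 = m₃ / m₂^(3/2) = -100.99474 / 62.00386 ≈ -1.6288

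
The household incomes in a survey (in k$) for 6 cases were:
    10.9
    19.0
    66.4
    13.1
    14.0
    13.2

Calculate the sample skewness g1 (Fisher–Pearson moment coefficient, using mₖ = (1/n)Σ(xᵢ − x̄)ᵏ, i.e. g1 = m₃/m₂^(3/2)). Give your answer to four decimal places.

x̄ = (10.9 + 19.0 + 66.4 + 13.1 + 14.0 + 13.2) / 6 = 22.7667
deviations (xᵢ − x̄): -11.8667, -3.7667, 43.6333, -9.6667, -8.7667, -9.5667
Σ(xᵢ − x̄)² = 2320.6933 ⇒ m₂ = 2320.6933/6 = 386.78222
Σ(xᵢ − x̄)³ = 78895.0136 ⇒ m₃ = 78895.0136/6 = 13149.16893
m₂^(3/2) = 386.78222^(1.5) = 7606.76074
g1 = m₃ / m₂^(3/2) = 13149.16893 / 7606.76074 ≈ 1.7286

1.7286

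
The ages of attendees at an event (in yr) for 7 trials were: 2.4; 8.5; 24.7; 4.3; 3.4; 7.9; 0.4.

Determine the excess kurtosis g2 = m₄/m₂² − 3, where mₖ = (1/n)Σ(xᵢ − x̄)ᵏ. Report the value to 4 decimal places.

1.0825

x̄ = 7.3714
Σ(xᵢ − x̄)² = 400.3543 ⇒ m₂ = 57.19347
Σ(xᵢ − x̄)⁴ = 93480.0445 ⇒ m₄ = 13354.29208
m₂² = 3271.09294
g2 = m₄/m₂² − 3 = 4.08252 − 3 ≈ 1.0825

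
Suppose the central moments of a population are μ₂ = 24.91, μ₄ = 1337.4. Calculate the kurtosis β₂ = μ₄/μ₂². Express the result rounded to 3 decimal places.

μ₂² = 24.91² = 620.50810
μ₄/μ₂² = 1337.4 / 620.50810 = 2.15533
β₂ ≈ 2.155

2.155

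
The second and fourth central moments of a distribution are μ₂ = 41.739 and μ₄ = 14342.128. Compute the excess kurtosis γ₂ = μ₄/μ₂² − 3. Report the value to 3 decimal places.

5.232

μ₂² = 41.739² = 1742.14412
μ₄/μ₂² = 14342.128 / 1742.14412 = 8.23246
γ₂ = 8.23246 − 3 ≈ 5.232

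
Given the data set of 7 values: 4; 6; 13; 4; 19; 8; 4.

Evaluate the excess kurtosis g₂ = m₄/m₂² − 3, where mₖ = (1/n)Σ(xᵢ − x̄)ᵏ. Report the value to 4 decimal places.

x̄ = 8.2857
Σ(xᵢ − x̄)² = 197.4286 ⇒ m₂ = 28.20408
Σ(xᵢ − x̄)⁴ = 14711.4111 ⇒ m₄ = 2101.63015
m₂² = 795.47022
g₂ = m₄/m₂² − 3 = 2.64200 − 3 ≈ -0.3580

-0.3580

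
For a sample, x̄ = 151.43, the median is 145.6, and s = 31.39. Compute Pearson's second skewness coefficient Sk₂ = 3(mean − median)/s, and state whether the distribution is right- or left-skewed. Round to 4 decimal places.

Sk₂ = 3(151.43 − 145.6) / 31.39 = 3 × 5.8300 / 31.39
    = 17.4900 / 31.39 ≈ 0.5572
Sk₂ > 0 ⇒ mean > median ⇒ right-skewed (positive skew).

0.5572, right-skewed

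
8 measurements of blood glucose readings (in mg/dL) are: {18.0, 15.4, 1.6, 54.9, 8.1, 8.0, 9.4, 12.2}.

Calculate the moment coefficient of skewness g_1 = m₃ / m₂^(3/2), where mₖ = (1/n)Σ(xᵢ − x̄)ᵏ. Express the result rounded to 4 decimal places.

1.8587

x̄ = (18.0 + 15.4 + 1.6 + 54.9 + 8.1 + 8.0 + 9.4 + 12.2) / 8 = 15.9500
deviations (xᵢ − x̄): 2.0500, -0.5500, -14.3500, 38.9500, -7.8500, -7.9500, -6.5500, -3.7500
Σ(xᵢ − x̄)² = 1909.3200 ⇒ m₂ = 1909.3200/8 = 238.66500
Σ(xᵢ − x̄)³ = 54824.6610 ⇒ m₃ = 54824.6610/8 = 6853.08263
m₂^(3/2) = 238.66500^(1.5) = 3687.08460
g_1 = m₃ / m₂^(3/2) = 6853.08263 / 3687.08460 ≈ 1.8587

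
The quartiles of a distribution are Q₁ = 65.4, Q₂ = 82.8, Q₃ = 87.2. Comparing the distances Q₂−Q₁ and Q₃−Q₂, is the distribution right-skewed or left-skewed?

Q₂ − Q₁ = 17.4;  Q₃ − Q₂ = 4.4
Q₂ − Q₁ > Q₃ − Q₂ ⇒ the lower half is more spread out ⇒ left-skewed.

left-skewed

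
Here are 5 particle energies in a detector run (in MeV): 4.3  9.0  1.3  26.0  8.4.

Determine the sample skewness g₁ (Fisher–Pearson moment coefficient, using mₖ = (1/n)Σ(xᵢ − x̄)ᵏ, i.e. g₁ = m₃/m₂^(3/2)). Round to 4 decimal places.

x̄ = (4.3 + 9.0 + 1.3 + 26.0 + 8.4) / 5 = 9.8000
deviations (xᵢ − x̄): -5.5000, -0.8000, -8.5000, 16.2000, -1.4000
Σ(xᵢ − x̄)² = 367.5400 ⇒ m₂ = 367.5400/5 = 73.50800
Σ(xᵢ − x̄)³ = 3467.7720 ⇒ m₃ = 3467.7720/5 = 693.55440
m₂^(3/2) = 73.50800^(1.5) = 630.23412
g₁ = m₃ / m₂^(3/2) = 693.55440 / 630.23412 ≈ 1.1005

1.1005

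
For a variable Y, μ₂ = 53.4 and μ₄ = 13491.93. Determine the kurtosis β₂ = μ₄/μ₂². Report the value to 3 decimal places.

4.731

μ₂² = 53.4² = 2851.56000
μ₄/μ₂² = 13491.93 / 2851.56000 = 4.73142
β₂ ≈ 4.731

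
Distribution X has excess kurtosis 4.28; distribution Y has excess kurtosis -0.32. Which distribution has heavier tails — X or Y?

Higher excess kurtosis ⇒ heavier tails relative to the normal distribution.
4.28 vs -0.32: the larger is 4.28, so X has heavier tails. (X is leptokurtic — heavier-than-normal tails; the other is platykurtic.)

X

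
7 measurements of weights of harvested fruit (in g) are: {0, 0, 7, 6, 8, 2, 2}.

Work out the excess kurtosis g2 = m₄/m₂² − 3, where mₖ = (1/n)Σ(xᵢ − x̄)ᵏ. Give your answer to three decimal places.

-1.633

x̄ = 3.5714
Σ(xᵢ − x̄)² = 67.7143 ⇒ m₂ = 9.67347
Σ(xᵢ − x̄)⁴ = 895.1895 ⇒ m₄ = 127.88421
m₂² = 93.57601
g2 = m₄/m₂² − 3 = 1.36663 − 3 ≈ -1.633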